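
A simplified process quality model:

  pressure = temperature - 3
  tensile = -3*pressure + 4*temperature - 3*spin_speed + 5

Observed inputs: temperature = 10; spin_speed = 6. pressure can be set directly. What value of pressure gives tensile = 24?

pressure = 1

Intervening on pressure fixes its value directly, overriding its dependence on temperature.
Substituting into the tensile equation gives tensile = -3*pressure + 27.
Solve -3*pressure + 27 = 24: pressure = (24 - 27) / -3 = 1.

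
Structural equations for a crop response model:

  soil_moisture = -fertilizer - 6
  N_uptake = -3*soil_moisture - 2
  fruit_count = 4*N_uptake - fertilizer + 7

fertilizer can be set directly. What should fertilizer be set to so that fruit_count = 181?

fertilizer = 10

Substituting into the N_uptake equation gives N_uptake = 3*fertilizer + 16.
This gives fruit_count = 11*fertilizer + 71.
Solve 11*fertilizer + 71 = 181: fertilizer = (181 - 71) / 11 = 10.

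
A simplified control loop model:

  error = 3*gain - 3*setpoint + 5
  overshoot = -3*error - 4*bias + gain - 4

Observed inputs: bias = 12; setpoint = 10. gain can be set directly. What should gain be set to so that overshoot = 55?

gain = -4

Substituting into the error equation gives error = 3*gain - 25.
Substituting into the overshoot equation gives overshoot = -8*gain + 23.
Solve -8*gain + 23 = 55: gain = (55 - 23) / -8 = -4.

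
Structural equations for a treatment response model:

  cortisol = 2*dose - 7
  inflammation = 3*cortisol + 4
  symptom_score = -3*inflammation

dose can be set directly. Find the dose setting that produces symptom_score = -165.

Substituting into the inflammation equation gives inflammation = 6*dose - 17.
Substituting into the symptom_score equation gives symptom_score = -18*dose + 51.
Solve -18*dose + 51 = -165: dose = (-165 - 51) / -18 = 12.

dose = 12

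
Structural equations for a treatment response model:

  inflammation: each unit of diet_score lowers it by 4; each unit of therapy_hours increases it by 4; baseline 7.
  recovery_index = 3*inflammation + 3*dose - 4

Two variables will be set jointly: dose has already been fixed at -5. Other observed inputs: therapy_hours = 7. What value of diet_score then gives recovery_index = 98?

diet_score = -1

With dose held at -5:
Substituting into the inflammation equation gives inflammation = -4*diet_score + 35.
Substituting into the recovery_index equation gives recovery_index = -12*diet_score + 86.
Solve -12*diet_score + 86 = 98: diet_score = (98 - 86) / -12 = -1.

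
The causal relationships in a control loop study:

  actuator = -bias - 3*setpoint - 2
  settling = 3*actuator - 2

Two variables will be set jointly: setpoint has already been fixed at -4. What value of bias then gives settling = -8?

bias = 12

With setpoint held at -4:
Substituting into the actuator equation gives actuator = -bias + 10.
Substituting into the settling equation gives settling = -3*bias + 28.
Solve -3*bias + 28 = -8: bias = (-8 - 28) / -3 = 12.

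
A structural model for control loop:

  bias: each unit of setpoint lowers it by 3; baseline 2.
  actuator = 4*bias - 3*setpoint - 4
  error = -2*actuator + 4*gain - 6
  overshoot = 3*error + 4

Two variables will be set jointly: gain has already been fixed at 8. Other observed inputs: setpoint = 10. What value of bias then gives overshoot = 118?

bias = 7

With gain held at 8:
Intervening on bias fixes its value directly, overriding its dependence on setpoint.
Substituting into the actuator equation gives actuator = 4*bias - 34.
Substituting into the error equation gives error = -8*bias + 94.
overshoot becomes -24*bias + 286.
Solve -24*bias + 286 = 118: bias = (118 - 286) / -24 = 7.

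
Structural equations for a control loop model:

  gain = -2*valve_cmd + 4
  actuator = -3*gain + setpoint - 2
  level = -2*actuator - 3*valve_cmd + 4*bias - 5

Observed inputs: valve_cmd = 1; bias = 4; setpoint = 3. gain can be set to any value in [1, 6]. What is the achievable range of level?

Intervening on gain fixes its value directly, overriding its dependence on valve_cmd.
Substituting into the actuator equation gives actuator = -3*gain + 1.
Substituting into the level equation gives level = 6*gain + 6.
Linear in gain, so extremes are at the endpoints: gain = 1 gives level = 12; gain = 6 gives level = 42.

12 to 42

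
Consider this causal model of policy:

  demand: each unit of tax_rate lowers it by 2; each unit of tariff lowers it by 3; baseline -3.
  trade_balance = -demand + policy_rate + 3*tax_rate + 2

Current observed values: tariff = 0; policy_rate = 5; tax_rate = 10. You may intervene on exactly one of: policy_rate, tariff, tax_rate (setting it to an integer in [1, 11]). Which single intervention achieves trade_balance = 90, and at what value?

Intervening on policy_rate: trade_balance = policy_rate + 55. Reaching 90 requires policy_rate = 35, outside [1, 11].
Intervening on tariff: with other inputs at their observed values, trade_balance = 3*tariff + 60. Solving for 90 gives tariff = 10, within [1, 11].
Intervening on tax_rate: trade_balance = 5*tax_rate + 10. Reaching 90 requires tax_rate = 16, outside [1, 11].

set tariff = 10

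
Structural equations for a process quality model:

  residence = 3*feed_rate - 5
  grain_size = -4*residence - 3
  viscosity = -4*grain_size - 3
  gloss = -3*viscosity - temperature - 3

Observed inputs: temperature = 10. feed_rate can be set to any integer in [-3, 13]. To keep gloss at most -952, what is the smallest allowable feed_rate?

feed_rate = 8

Substituting into the grain_size equation gives grain_size = -12*feed_rate + 17.
Substituting into the viscosity equation gives viscosity = 48*feed_rate - 71.
gloss becomes -144*feed_rate + 200.
Require -144*feed_rate + 200 ≤ -952, so feed_rate ≥ 8.
The smallest integer in [-3, 13] satisfying this is 8.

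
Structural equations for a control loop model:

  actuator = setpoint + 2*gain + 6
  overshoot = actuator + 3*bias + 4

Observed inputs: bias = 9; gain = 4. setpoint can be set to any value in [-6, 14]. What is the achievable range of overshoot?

Substituting into the actuator equation gives actuator = setpoint + 14.
overshoot becomes setpoint + 45.
Linear in setpoint, so extremes are at the endpoints: setpoint = -6 gives overshoot = 39; setpoint = 14 gives overshoot = 59.

39 to 59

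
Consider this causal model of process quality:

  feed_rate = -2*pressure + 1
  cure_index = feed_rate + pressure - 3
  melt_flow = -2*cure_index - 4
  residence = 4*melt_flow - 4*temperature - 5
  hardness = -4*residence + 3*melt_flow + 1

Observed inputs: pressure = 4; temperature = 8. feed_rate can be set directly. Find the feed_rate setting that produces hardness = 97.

Intervening on feed_rate fixes its value directly, overriding its dependence on pressure.
Substituting into the cure_index equation gives cure_index = feed_rate + 1.
Substituting into the melt_flow equation gives melt_flow = -2*feed_rate - 6.
Substituting into the residence equation gives residence = -8*feed_rate - 61.
Substituting into the hardness equation gives hardness = 26*feed_rate + 227.
Solve 26*feed_rate + 227 = 97: feed_rate = (97 - 227) / 26 = -5.

feed_rate = -5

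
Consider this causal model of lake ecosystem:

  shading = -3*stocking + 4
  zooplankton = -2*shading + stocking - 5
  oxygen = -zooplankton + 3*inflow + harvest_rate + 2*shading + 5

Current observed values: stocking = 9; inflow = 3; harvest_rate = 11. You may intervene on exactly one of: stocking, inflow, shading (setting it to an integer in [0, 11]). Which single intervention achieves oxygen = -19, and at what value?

set stocking = 5

Intervening on stocking: with other inputs at their observed values, oxygen = -13*stocking + 46. Solving for -19 gives stocking = 5, within [0, 11].
Intervening on inflow: oxygen = 3*inflow - 80. Reaching -19 requires inflow = 61/3, not an integer.
Intervening on shading: oxygen = 4*shading + 21. Reaching -19 requires shading = -10, outside [0, 11].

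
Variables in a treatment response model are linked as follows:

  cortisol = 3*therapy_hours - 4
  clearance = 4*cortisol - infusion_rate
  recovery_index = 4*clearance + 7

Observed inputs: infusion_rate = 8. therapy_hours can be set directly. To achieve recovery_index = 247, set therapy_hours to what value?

therapy_hours = 7

Substituting into the clearance equation gives clearance = 12*therapy_hours - 24.
Substituting into the recovery_index equation gives recovery_index = 48*therapy_hours - 89.
Solve 48*therapy_hours - 89 = 247: therapy_hours = (247 + 89) / 48 = 7.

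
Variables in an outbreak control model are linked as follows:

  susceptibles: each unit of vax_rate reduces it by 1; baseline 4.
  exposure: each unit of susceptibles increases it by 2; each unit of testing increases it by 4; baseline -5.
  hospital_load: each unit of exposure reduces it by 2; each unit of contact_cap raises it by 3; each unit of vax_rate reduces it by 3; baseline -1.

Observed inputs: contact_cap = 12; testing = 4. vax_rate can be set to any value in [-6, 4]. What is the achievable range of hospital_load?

-9 to 1

Substituting into the exposure equation gives exposure = -2*vax_rate + 19.
Substituting into the hospital_load equation gives hospital_load = vax_rate - 3.
Linear in vax_rate, so extremes are at the endpoints: vax_rate = -6 gives hospital_load = -9; vax_rate = 4 gives hospital_load = 1.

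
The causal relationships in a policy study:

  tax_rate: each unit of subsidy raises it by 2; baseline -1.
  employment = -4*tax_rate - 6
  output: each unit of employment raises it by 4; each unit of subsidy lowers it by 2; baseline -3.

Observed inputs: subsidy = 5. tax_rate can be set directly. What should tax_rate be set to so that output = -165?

tax_rate = 8

Intervening on tax_rate fixes its value directly, overriding its dependence on subsidy.
Substituting into the output equation gives output = -16*tax_rate - 37.
Solve -16*tax_rate - 37 = -165: tax_rate = (-165 + 37) / -16 = 8.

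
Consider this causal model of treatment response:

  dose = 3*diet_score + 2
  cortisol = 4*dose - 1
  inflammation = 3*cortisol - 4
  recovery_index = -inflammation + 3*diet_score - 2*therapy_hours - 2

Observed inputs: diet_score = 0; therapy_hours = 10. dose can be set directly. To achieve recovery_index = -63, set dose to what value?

Intervening on dose fixes its value directly, overriding its dependence on diet_score.
Substituting into the inflammation equation gives inflammation = 12*dose - 7.
So recovery_index = -12*dose - 15.
Solve -12*dose - 15 = -63: dose = (-63 + 15) / -12 = 4.

dose = 4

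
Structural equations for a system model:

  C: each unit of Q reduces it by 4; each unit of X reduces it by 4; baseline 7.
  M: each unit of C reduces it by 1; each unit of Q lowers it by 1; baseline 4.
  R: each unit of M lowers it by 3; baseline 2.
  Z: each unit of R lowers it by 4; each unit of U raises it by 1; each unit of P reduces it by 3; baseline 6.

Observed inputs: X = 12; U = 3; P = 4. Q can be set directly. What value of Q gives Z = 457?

Q = -2

Substituting into the C equation gives C = -4*Q - 41.
Substituting into the M equation gives M = 3*Q + 45.
So R = -9*Q - 133.
This gives Z = 36*Q + 529.
Solve 36*Q + 529 = 457: Q = (457 - 529) / 36 = -2.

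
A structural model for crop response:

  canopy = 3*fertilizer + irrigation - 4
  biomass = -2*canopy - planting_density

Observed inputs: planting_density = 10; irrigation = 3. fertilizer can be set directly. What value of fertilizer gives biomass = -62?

Substituting into the canopy equation gives canopy = 3*fertilizer - 1.
This gives biomass = -6*fertilizer - 8.
Solve -6*fertilizer - 8 = -62: fertilizer = (-62 + 8) / -6 = 9.

fertilizer = 9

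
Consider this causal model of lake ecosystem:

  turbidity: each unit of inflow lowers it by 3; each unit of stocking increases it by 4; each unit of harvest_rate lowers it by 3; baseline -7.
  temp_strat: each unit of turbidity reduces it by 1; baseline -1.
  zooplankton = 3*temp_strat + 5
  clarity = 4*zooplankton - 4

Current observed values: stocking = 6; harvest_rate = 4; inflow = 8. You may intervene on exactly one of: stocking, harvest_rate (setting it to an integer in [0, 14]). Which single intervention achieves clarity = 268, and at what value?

set harvest_rate = 5

Intervening on stocking: clarity = -48*stocking + 520. Reaching 268 requires stocking = 21/4, not an integer.
Intervening on harvest_rate: with other inputs at their observed values, clarity = 36*harvest_rate + 88. Solving for 268 gives harvest_rate = 5, within [0, 14].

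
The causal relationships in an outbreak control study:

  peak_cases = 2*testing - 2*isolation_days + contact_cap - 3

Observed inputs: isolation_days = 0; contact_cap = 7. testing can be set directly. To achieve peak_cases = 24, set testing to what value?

Substituting into the peak_cases equation gives peak_cases = 2*testing + 4.
Solve 2*testing + 4 = 24: testing = (24 - 4) / 2 = 10.

testing = 10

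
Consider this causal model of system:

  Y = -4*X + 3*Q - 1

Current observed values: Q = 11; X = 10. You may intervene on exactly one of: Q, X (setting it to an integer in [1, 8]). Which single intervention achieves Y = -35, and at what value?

set Q = 2

Intervening on Q: with other inputs at their observed values, Y = 3*Q - 41. Solving for -35 gives Q = 2, within [1, 8].
Intervening on X: Y = -4*X + 32. Reaching -35 requires X = 67/4, not an integer.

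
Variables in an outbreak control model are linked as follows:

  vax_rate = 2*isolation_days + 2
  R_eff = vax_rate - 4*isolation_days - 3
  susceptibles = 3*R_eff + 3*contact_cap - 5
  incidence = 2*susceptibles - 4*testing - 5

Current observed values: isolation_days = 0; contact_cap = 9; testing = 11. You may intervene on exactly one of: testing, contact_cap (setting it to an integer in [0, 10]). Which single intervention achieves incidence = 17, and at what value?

set testing = 4

Intervening on testing: with other inputs at their observed values, incidence = -4*testing + 33. Solving for 17 gives testing = 4, within [0, 10].
Intervening on contact_cap: incidence = 6*contact_cap - 65. Reaching 17 requires contact_cap = 41/3, not an integer.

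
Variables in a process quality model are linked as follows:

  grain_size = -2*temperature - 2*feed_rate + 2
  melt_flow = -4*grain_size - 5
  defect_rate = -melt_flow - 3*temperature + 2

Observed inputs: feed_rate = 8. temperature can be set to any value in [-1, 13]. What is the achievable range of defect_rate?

-192 to -38

Substituting into the grain_size equation gives grain_size = -2*temperature - 14.
So melt_flow = 8*temperature + 51.
Substituting into the defect_rate equation gives defect_rate = -11*temperature - 49.
Linear in temperature, so extremes are at the endpoints: temperature = -1 gives defect_rate = -38; temperature = 13 gives defect_rate = -192.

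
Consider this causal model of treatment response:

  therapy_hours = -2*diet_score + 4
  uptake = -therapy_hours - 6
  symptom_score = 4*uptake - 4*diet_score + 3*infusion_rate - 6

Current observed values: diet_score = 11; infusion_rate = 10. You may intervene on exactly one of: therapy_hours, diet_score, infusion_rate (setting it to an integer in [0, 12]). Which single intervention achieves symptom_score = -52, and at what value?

Intervening on therapy_hours: with other inputs at their observed values, symptom_score = -4*therapy_hours - 44. Solving for -52 gives therapy_hours = 2, within [0, 12].
Intervening on diet_score: symptom_score = 4*diet_score - 16. Reaching -52 requires diet_score = -9, outside [0, 12].
Intervening on infusion_rate: symptom_score = 3*infusion_rate - 2. Reaching -52 requires infusion_rate = -50/3, not an integer.

set therapy_hours = 2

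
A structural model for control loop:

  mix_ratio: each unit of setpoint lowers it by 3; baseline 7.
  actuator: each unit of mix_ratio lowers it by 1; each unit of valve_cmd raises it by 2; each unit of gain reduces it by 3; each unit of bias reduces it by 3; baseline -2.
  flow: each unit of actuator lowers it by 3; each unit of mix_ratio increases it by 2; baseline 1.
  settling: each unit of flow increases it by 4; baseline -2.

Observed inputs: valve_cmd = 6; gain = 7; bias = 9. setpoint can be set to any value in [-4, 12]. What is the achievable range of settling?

-122 to 838

Substituting into the actuator equation gives actuator = 3*setpoint - 45.
flow becomes -15*setpoint + 150.
So settling = -60*setpoint + 598.
Linear in setpoint, so extremes are at the endpoints: setpoint = -4 gives settling = 838; setpoint = 12 gives settling = -122.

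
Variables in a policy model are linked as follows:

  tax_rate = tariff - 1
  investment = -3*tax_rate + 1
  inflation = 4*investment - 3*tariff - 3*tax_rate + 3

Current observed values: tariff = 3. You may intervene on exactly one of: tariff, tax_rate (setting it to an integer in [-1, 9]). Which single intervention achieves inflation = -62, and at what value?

Intervening on tariff: inflation = -18*tariff + 22. Reaching -62 requires tariff = 14/3, not an integer.
Intervening on tax_rate: with other inputs at their observed values, inflation = -15*tax_rate - 2. Solving for -62 gives tax_rate = 4, within [-1, 9].

set tax_rate = 4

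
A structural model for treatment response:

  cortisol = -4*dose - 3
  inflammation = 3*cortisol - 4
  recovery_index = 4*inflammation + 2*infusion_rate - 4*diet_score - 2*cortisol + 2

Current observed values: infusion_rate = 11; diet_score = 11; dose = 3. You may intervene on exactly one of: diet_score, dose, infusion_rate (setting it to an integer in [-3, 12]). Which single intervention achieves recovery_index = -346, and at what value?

Intervening on diet_score: recovery_index = -4*diet_score - 142. Reaching -346 requires diet_score = 51, outside [-3, 12].
Intervening on dose: with other inputs at their observed values, recovery_index = -40*dose - 66. Solving for -346 gives dose = 7, within [-3, 12].
Intervening on infusion_rate: recovery_index = 2*infusion_rate - 208. Reaching -346 requires infusion_rate = -69, outside [-3, 12].

set dose = 7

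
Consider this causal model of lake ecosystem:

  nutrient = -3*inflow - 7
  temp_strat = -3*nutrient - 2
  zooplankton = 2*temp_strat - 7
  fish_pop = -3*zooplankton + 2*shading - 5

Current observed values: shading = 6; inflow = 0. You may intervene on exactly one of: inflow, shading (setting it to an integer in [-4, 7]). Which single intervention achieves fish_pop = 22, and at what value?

Intervening on inflow: with other inputs at their observed values, fish_pop = -54*inflow - 86. Solving for 22 gives inflow = -2, within [-4, 7].
Intervening on shading: fish_pop = 2*shading - 98. Reaching 22 requires shading = 60, outside [-4, 7].

set inflow = -2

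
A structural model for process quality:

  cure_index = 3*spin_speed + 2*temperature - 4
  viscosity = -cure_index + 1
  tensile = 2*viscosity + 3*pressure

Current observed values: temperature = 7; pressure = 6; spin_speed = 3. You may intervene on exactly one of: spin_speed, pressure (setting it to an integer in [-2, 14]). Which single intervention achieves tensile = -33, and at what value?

set pressure = 1

Intervening on spin_speed: tensile = -6*spin_speed. Reaching -33 requires spin_speed = 11/2, not an integer.
Intervening on pressure: with other inputs at their observed values, tensile = 3*pressure - 36. Solving for -33 gives pressure = 1, within [-2, 14].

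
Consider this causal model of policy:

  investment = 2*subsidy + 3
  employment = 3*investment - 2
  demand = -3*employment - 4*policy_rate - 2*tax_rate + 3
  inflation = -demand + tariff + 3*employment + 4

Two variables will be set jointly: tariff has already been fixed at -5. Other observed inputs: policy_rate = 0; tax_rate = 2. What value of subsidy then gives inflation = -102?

With tariff held at -5:
Substituting into the employment equation gives employment = 6*subsidy + 7.
Substituting into the demand equation gives demand = -18*subsidy - 22.
inflation becomes 36*subsidy + 42.
Solve 36*subsidy + 42 = -102: subsidy = (-102 - 42) / 36 = -4.

subsidy = -4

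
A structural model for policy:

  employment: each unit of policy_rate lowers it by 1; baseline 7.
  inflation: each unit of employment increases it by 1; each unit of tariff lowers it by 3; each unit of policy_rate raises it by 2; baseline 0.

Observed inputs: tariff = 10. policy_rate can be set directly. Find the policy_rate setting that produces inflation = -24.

Substituting into the inflation equation gives inflation = policy_rate - 23.
Solve policy_rate - 23 = -24: policy_rate = (-24 + 23) / 1 = -1.

policy_rate = -1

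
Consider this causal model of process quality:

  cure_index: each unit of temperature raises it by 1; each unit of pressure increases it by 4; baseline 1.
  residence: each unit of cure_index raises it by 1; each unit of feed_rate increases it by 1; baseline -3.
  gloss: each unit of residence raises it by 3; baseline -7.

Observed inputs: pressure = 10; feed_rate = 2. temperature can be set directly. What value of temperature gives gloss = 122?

temperature = 3

Substituting into the cure_index equation gives cure_index = temperature + 41.
Substituting into the residence equation gives residence = temperature + 40.
Substituting into the gloss equation gives gloss = 3*temperature + 113.
Solve 3*temperature + 113 = 122: temperature = (122 - 113) / 3 = 3.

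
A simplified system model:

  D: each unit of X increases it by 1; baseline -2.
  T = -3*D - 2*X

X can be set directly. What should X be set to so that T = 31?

Substituting into the T equation gives T = -5*X + 6.
Solve -5*X + 6 = 31: X = (31 - 6) / -5 = -5.

X = -5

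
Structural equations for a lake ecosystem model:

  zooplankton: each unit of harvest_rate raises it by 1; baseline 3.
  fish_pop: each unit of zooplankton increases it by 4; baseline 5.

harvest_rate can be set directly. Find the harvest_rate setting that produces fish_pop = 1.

harvest_rate = -4

Substituting into the fish_pop equation gives fish_pop = 4*harvest_rate + 17.
Solve 4*harvest_rate + 17 = 1: harvest_rate = (1 - 17) / 4 = -4.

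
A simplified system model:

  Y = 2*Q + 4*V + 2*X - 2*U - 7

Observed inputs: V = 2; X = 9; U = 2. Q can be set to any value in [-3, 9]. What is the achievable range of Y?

Substituting into the Y equation gives Y = 2*Q + 15.
Linear in Q, so extremes are at the endpoints: Q = -3 gives Y = 9; Q = 9 gives Y = 33.

9 to 33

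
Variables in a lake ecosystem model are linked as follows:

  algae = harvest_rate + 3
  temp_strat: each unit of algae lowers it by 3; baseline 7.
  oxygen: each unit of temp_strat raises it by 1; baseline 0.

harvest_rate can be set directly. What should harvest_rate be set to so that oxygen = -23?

Substituting into the temp_strat equation gives temp_strat = -3*harvest_rate - 2.
oxygen becomes -3*harvest_rate - 2.
Solve -3*harvest_rate - 2 = -23: harvest_rate = (-23 + 2) / -3 = 7.

harvest_rate = 7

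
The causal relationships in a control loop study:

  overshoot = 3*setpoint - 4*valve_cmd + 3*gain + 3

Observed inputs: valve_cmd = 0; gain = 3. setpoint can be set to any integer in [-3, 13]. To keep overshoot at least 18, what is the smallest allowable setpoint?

Substituting into the overshoot equation gives overshoot = 3*setpoint + 12.
Require 3*setpoint + 12 ≥ 18, so setpoint ≥ 2.
The smallest integer in [-3, 13] satisfying this is 2.

setpoint = 2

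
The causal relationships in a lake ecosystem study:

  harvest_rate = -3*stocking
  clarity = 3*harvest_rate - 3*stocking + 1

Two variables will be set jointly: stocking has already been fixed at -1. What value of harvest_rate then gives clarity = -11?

harvest_rate = -5

With stocking held at -1:
Intervening on harvest_rate fixes its value directly, overriding its dependence on stocking.
Substituting into the clarity equation gives clarity = 3*harvest_rate + 4.
Solve 3*harvest_rate + 4 = -11: harvest_rate = (-11 - 4) / 3 = -5.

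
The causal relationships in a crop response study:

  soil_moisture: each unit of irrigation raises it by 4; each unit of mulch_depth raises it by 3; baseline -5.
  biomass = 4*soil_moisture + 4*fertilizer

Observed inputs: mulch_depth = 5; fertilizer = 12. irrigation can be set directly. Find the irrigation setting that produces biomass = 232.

irrigation = 9

Substituting into the soil_moisture equation gives soil_moisture = 4*irrigation + 10.
Substituting into the biomass equation gives biomass = 16*irrigation + 88.
Solve 16*irrigation + 88 = 232: irrigation = (232 - 88) / 16 = 9.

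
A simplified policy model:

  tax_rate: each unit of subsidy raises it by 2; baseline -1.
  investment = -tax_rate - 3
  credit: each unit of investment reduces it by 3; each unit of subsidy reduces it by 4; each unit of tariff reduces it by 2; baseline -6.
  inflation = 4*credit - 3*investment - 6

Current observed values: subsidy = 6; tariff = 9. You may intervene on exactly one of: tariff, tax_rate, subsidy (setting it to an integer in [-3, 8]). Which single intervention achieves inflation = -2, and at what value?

set subsidy = 5

Intervening on tariff: inflation = -8*tariff + 84. Reaching -2 requires tariff = 43/4, not an integer.
Intervening on tax_rate: inflation = 15*tax_rate - 153. Reaching -2 requires tax_rate = 151/15, not an integer.
Intervening on subsidy: with other inputs at their observed values, inflation = 14*subsidy - 72. Solving for -2 gives subsidy = 5, within [-3, 8].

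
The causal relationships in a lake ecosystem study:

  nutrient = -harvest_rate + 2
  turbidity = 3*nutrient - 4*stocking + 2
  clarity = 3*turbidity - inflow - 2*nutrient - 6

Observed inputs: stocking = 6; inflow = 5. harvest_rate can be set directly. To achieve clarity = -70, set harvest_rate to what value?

Substituting into the turbidity equation gives turbidity = -3*harvest_rate - 16.
Substituting into the clarity equation gives clarity = -7*harvest_rate - 63.
Solve -7*harvest_rate - 63 = -70: harvest_rate = (-70 + 63) / -7 = 1.

harvest_rate = 1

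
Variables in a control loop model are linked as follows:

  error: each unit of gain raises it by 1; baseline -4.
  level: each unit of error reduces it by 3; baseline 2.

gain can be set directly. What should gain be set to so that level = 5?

Substituting into the level equation gives level = -3*gain + 14.
Solve -3*gain + 14 = 5: gain = (5 - 14) / -3 = 3.

gain = 3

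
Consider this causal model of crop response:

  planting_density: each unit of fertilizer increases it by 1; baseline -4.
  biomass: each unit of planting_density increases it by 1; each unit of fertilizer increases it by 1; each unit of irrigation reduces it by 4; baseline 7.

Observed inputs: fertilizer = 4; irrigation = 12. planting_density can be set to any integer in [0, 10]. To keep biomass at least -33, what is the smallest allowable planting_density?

planting_density = 4

Intervening on planting_density fixes its value directly, overriding its dependence on fertilizer.
Substituting into the biomass equation gives biomass = planting_density - 37.
Require planting_density - 37 ≥ -33, so planting_density ≥ 4.
The smallest integer in [0, 10] satisfying this is 4.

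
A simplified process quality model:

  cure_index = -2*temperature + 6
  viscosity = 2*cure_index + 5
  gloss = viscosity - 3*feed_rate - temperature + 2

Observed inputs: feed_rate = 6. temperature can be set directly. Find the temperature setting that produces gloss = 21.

Substituting into the viscosity equation gives viscosity = -4*temperature + 17.
Substituting into the gloss equation gives gloss = -5*temperature + 1.
Solve -5*temperature + 1 = 21: temperature = (21 - 1) / -5 = -4.

temperature = -4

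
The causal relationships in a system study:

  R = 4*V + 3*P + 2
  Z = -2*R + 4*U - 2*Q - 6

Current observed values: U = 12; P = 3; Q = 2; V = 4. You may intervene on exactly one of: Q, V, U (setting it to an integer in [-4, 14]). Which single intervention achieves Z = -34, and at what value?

set Q = 11

Intervening on Q: with other inputs at their observed values, Z = -2*Q - 12. Solving for -34 gives Q = 11, within [-4, 14].
Intervening on V: Z = -8*V + 16. Reaching -34 requires V = 25/4, not an integer.
Intervening on U: Z = 4*U - 64. Reaching -34 requires U = 15/2, not an integer.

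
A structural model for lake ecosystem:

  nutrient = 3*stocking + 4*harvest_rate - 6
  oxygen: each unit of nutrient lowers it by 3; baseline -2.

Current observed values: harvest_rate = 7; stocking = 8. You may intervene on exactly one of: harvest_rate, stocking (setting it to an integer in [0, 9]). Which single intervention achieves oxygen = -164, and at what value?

set harvest_rate = 9

Intervening on harvest_rate: with other inputs at their observed values, oxygen = -12*harvest_rate - 56. Solving for -164 gives harvest_rate = 9, within [0, 9].
Intervening on stocking: oxygen = -9*stocking - 68. Reaching -164 requires stocking = 32/3, not an integer.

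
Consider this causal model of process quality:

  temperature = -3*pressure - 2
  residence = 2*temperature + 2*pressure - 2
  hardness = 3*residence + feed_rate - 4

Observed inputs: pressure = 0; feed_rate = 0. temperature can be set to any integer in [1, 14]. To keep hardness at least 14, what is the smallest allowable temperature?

temperature = 4

Intervening on temperature fixes its value directly, overriding its dependence on pressure.
Substituting into the residence equation gives residence = 2*temperature - 2.
Substituting into the hardness equation gives hardness = 6*temperature - 10.
Require 6*temperature - 10 ≥ 14, so temperature ≥ 4.
The smallest integer in [1, 14] satisfying this is 4.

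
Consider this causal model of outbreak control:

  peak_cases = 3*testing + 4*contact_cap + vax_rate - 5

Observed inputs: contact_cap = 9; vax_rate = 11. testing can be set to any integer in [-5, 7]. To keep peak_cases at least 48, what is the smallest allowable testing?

Substituting into the peak_cases equation gives peak_cases = 3*testing + 42.
Require 3*testing + 42 ≥ 48, so testing ≥ 2.
The smallest integer in [-5, 7] satisfying this is 2.

testing = 2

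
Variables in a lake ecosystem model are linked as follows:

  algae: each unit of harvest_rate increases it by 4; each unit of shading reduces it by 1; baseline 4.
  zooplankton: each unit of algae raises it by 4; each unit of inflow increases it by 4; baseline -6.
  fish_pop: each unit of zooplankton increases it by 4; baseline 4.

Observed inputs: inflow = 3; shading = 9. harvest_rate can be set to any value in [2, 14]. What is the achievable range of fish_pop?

76 to 844

Substituting into the algae equation gives algae = 4*harvest_rate - 5.
Substituting into the zooplankton equation gives zooplankton = 16*harvest_rate - 14.
fish_pop becomes 64*harvest_rate - 52.
Linear in harvest_rate, so extremes are at the endpoints: harvest_rate = 2 gives fish_pop = 76; harvest_rate = 14 gives fish_pop = 844.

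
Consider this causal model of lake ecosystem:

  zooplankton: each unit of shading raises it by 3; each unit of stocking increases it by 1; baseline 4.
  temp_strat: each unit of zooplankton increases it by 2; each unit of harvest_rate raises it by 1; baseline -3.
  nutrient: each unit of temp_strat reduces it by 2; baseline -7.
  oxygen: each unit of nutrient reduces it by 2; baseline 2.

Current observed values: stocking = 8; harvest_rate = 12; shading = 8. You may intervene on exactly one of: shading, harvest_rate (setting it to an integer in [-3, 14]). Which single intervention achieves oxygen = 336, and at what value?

Intervening on shading: oxygen = 24*shading + 148. Reaching 336 requires shading = 47/6, not an integer.
Intervening on harvest_rate: with other inputs at their observed values, oxygen = 4*harvest_rate + 292. Solving for 336 gives harvest_rate = 11, within [-3, 14].

set harvest_rate = 11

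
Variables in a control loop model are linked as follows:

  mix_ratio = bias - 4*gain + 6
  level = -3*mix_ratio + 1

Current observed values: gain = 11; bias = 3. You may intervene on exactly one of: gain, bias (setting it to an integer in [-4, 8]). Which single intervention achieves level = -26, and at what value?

set gain = 0

Intervening on gain: with other inputs at their observed values, level = 12*gain - 26. Solving for -26 gives gain = 0, within [-4, 8].
Intervening on bias: level = -3*bias + 115. Reaching -26 requires bias = 47, outside [-4, 8].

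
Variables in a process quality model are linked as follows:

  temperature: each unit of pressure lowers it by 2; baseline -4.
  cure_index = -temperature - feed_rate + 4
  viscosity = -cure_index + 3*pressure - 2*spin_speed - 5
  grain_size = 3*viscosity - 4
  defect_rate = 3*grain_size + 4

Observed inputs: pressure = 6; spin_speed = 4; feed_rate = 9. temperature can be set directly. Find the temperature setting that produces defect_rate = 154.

Intervening on temperature fixes its value directly, overriding its dependence on pressure.
Substituting into the cure_index equation gives cure_index = -temperature - 5.
So viscosity = temperature + 10.
Substituting into the grain_size equation gives grain_size = 3*temperature + 26.
Substituting into the defect_rate equation gives defect_rate = 9*temperature + 82.
Solve 9*temperature + 82 = 154: temperature = (154 - 82) / 9 = 8.

temperature = 8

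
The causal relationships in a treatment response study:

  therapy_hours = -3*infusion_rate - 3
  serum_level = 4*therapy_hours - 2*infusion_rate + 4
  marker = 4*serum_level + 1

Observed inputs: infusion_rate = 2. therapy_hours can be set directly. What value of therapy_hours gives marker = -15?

Intervening on therapy_hours fixes its value directly, overriding its dependence on infusion_rate.
Substituting into the serum_level equation gives serum_level = 4*therapy_hours.
This gives marker = 16*therapy_hours + 1.
Solve 16*therapy_hours + 1 = -15: therapy_hours = (-15 - 1) / 16 = -1.

therapy_hours = -1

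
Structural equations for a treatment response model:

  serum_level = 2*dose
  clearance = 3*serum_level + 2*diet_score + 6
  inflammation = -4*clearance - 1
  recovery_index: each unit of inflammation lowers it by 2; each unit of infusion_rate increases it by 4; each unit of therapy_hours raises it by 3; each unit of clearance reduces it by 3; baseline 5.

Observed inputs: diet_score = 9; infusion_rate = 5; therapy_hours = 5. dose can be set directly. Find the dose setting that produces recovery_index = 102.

Substituting into the clearance equation gives clearance = 6*dose + 24.
Substituting into the inflammation equation gives inflammation = -24*dose - 97.
Substituting into the recovery_index equation gives recovery_index = 30*dose + 162.
Solve 30*dose + 162 = 102: dose = (102 - 162) / 30 = -2.

dose = -2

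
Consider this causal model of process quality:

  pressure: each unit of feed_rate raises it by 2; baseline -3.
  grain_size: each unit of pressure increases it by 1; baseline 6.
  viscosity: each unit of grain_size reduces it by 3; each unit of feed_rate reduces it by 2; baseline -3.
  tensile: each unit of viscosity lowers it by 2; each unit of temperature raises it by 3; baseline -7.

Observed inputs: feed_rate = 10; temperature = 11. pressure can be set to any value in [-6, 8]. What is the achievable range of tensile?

Intervening on pressure fixes its value directly, overriding its dependence on feed_rate.
Substituting into the viscosity equation gives viscosity = -3*pressure - 41.
So tensile = 6*pressure + 108.
Linear in pressure, so extremes are at the endpoints: pressure = -6 gives tensile = 72; pressure = 8 gives tensile = 156.

72 to 156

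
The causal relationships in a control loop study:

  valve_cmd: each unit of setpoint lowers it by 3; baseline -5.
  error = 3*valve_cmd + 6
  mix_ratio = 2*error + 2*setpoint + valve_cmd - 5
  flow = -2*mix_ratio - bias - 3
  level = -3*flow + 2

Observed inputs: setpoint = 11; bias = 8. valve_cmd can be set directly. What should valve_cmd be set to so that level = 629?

Intervening on valve_cmd fixes its value directly, overriding its dependence on setpoint.
Substituting into the mix_ratio equation gives mix_ratio = 7*valve_cmd + 29.
Substituting into the flow equation gives flow = -14*valve_cmd - 69.
level becomes 42*valve_cmd + 209.
Solve 42*valve_cmd + 209 = 629: valve_cmd = (629 - 209) / 42 = 10.

valve_cmd = 10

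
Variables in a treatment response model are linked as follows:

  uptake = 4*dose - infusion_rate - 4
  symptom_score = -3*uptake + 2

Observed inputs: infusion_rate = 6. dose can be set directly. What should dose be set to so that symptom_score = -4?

dose = 3

Substituting into the uptake equation gives uptake = 4*dose - 10.
symptom_score becomes -12*dose + 32.
Solve -12*dose + 32 = -4: dose = (-4 - 32) / -12 = 3.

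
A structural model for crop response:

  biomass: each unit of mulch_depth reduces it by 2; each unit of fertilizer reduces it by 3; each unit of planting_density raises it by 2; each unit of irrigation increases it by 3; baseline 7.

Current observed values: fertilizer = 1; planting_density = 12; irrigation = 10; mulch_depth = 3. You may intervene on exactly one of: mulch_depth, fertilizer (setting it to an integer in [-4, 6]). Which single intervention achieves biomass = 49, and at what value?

Intervening on mulch_depth: biomass = -2*mulch_depth + 58. Reaching 49 requires mulch_depth = 9/2, not an integer.
Intervening on fertilizer: with other inputs at their observed values, biomass = -3*fertilizer + 55. Solving for 49 gives fertilizer = 2, within [-4, 6].

set fertilizer = 2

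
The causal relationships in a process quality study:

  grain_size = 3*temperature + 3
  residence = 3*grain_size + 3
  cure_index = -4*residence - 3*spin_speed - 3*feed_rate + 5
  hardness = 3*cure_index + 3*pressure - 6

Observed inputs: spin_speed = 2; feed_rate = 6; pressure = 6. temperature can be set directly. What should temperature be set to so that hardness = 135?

temperature = -3

Substituting into the residence equation gives residence = 9*temperature + 12.
Substituting into the cure_index equation gives cure_index = -36*temperature - 67.
This gives hardness = -108*temperature - 189.
Solve -108*temperature - 189 = 135: temperature = (135 + 189) / -108 = -3.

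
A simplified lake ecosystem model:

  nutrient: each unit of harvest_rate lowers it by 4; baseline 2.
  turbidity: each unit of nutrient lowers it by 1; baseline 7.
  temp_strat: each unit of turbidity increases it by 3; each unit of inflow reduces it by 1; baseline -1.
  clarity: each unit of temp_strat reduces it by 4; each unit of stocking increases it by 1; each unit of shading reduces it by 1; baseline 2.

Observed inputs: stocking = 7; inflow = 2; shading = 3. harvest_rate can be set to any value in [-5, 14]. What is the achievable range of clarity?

Substituting into the turbidity equation gives turbidity = 4*harvest_rate + 5.
Substituting into the temp_strat equation gives temp_strat = 12*harvest_rate + 12.
Substituting into the clarity equation gives clarity = -48*harvest_rate - 42.
Linear in harvest_rate, so extremes are at the endpoints: harvest_rate = -5 gives clarity = 198; harvest_rate = 14 gives clarity = -714.

-714 to 198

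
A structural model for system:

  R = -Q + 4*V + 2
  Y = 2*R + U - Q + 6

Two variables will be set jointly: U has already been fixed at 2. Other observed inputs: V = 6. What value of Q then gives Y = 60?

Q = 0

With U held at 2:
Substituting into the R equation gives R = -Q + 26.
Substituting into the Y equation gives Y = -3*Q + 60.
Solve -3*Q + 60 = 60: Q = (60 - 60) / -3 = 0.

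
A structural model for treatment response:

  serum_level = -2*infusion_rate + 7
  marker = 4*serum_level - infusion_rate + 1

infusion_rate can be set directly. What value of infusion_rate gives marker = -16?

infusion_rate = 5

Substituting into the marker equation gives marker = -9*infusion_rate + 29.
Solve -9*infusion_rate + 29 = -16: infusion_rate = (-16 - 29) / -9 = 5.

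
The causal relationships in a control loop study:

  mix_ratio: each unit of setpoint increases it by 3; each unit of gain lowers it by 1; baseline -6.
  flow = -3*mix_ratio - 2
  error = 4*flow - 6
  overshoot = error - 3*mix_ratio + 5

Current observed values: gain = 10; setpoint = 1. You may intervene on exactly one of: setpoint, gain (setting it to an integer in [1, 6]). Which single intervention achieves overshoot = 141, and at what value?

set setpoint = 2

Intervening on setpoint: with other inputs at their observed values, overshoot = -45*setpoint + 231. Solving for 141 gives setpoint = 2, within [1, 6].
Intervening on gain: overshoot = 15*gain + 36. Reaching 141 requires gain = 7, outside [1, 6].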